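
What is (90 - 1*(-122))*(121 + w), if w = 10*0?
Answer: 25652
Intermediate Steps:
w = 0
(90 - 1*(-122))*(121 + w) = (90 - 1*(-122))*(121 + 0) = (90 + 122)*121 = 212*121 = 25652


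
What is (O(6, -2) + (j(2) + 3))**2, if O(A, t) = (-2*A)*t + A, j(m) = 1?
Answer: 1156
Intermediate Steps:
O(A, t) = A - 2*A*t (O(A, t) = -2*A*t + A = A - 2*A*t)
(O(6, -2) + (j(2) + 3))**2 = (6*(1 - 2*(-2)) + (1 + 3))**2 = (6*(1 + 4) + 4)**2 = (6*5 + 4)**2 = (30 + 4)**2 = 34**2 = 1156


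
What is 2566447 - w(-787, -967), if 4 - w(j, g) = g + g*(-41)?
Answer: 2605123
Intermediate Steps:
w(j, g) = 4 + 40*g (w(j, g) = 4 - (g + g*(-41)) = 4 - (g - 41*g) = 4 - (-40)*g = 4 + 40*g)
2566447 - w(-787, -967) = 2566447 - (4 + 40*(-967)) = 2566447 - (4 - 38680) = 2566447 - 1*(-38676) = 2566447 + 38676 = 2605123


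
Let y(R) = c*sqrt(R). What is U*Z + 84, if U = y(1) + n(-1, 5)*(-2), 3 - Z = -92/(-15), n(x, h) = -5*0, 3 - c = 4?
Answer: 1307/15 ≈ 87.133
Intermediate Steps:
c = -1 (c = 3 - 1*4 = 3 - 4 = -1)
n(x, h) = 0
y(R) = -sqrt(R)
Z = -47/15 (Z = 3 - (-92)/(-15) = 3 - (-92)*(-1)/15 = 3 - 1*92/15 = 3 - 92/15 = -47/15 ≈ -3.1333)
U = -1 (U = -sqrt(1) + 0*(-2) = -1*1 + 0 = -1 + 0 = -1)
U*Z + 84 = -1*(-47/15) + 84 = 47/15 + 84 = 1307/15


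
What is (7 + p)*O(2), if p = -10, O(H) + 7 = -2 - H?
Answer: 33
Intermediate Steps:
O(H) = -9 - H (O(H) = -7 + (-2 - H) = -9 - H)
(7 + p)*O(2) = (7 - 10)*(-9 - 1*2) = -3*(-9 - 2) = -3*(-11) = 33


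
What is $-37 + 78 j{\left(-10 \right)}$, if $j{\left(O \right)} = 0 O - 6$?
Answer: $-505$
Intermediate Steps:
$j{\left(O \right)} = -6$ ($j{\left(O \right)} = 0 - 6 = -6$)
$-37 + 78 j{\left(-10 \right)} = -37 + 78 \left(-6\right) = -37 - 468 = -505$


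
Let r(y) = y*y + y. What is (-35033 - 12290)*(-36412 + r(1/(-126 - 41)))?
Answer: 48056243100182/27889 ≈ 1.7231e+9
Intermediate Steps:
r(y) = y + y² (r(y) = y² + y = y + y²)
(-35033 - 12290)*(-36412 + r(1/(-126 - 41))) = (-35033 - 12290)*(-36412 + (1 + 1/(-126 - 41))/(-126 - 41)) = -47323*(-36412 + (1 + 1/(-167))/(-167)) = -47323*(-36412 - (1 - 1/167)/167) = -47323*(-36412 - 1/167*166/167) = -47323*(-36412 - 166/27889) = -47323*(-1015494434/27889) = 48056243100182/27889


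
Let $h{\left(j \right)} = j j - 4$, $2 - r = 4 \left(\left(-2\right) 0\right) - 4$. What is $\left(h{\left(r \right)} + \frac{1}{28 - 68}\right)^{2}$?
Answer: $\frac{1635841}{1600} \approx 1022.4$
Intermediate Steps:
$r = 6$ ($r = 2 - \left(4 \left(\left(-2\right) 0\right) - 4\right) = 2 - \left(4 \cdot 0 - 4\right) = 2 - \left(0 - 4\right) = 2 - -4 = 2 + 4 = 6$)
$h{\left(j \right)} = -4 + j^{2}$ ($h{\left(j \right)} = j^{2} - 4 = -4 + j^{2}$)
$\left(h{\left(r \right)} + \frac{1}{28 - 68}\right)^{2} = \left(\left(-4 + 6^{2}\right) + \frac{1}{28 - 68}\right)^{2} = \left(\left(-4 + 36\right) + \frac{1}{-40}\right)^{2} = \left(32 - \frac{1}{40}\right)^{2} = \left(\frac{1279}{40}\right)^{2} = \frac{1635841}{1600}$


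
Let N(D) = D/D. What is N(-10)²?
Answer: 1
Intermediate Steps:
N(D) = 1
N(-10)² = 1² = 1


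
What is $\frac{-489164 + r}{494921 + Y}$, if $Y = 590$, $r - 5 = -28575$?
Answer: $- \frac{517734}{495511} \approx -1.0448$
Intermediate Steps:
$r = -28570$ ($r = 5 - 28575 = -28570$)
$\frac{-489164 + r}{494921 + Y} = \frac{-489164 - 28570}{494921 + 590} = - \frac{517734}{495511}$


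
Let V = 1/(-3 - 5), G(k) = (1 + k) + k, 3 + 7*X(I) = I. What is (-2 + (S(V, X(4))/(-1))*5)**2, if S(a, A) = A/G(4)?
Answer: 17161/3969 ≈ 4.3238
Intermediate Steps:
X(I) = -3/7 + I/7
G(k) = 1 + 2*k
V = -1/8 (V = 1/(-8) = -1/8 ≈ -0.12500)
S(a, A) = A/9 (S(a, A) = A/(1 + 2*4) = A/(1 + 8) = A/9)
(-2 + (S(V, X(4))/(-1))*5)**2 = (-2 + (((-3/7 + (1/7)*4)/9)/(-1))*5)**2 = (-2 + (((-3/7 + 4/7)/9)*(-1))*5)**2 = (-2 + (((1/9)*(1/7))*(-1))*5)**2 = (-2 + ((1/63)*(-1))*5)**2 = (-2 - 1/63*5)**2 = (-2 - 5/63)**2 = (-131/63)**2 = 17161/3969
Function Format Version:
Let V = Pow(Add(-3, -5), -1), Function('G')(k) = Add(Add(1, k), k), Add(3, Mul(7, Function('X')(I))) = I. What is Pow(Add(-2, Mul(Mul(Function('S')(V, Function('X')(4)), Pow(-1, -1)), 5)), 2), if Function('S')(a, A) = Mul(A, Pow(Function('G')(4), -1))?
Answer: Rational(17161, 3969) ≈ 4.3238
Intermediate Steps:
Function('X')(I) = Add(Rational(-3, 7), Mul(Rational(1, 7), I))
Function('G')(k) = Add(1, Mul(2, k))
V = Rational(-1, 8) (V = Pow(-8, -1) = Rational(-1, 8) ≈ -0.12500)
Function('S')(a, A) = Mul(Rational(1, 9), A) (Function('S')(a, A) = Mul(A, Pow(Add(1, Mul(2, 4)), -1)) = Mul(A, Pow(Add(1, 8), -1)) = Mul(A, Pow(9, -1)) = Mul(A, Rational(1, 9)) = Mul(Rational(1, 9), A))
Pow(Add(-2, Mul(Mul(Function('S')(V, Function('X')(4)), Pow(-1, -1)), 5)), 2) = Pow(Add(-2, Mul(Mul(Mul(Rational(1, 9), Add(Rational(-3, 7), Mul(Rational(1, 7), 4))), Pow(-1, -1)), 5)), 2) = Pow(Add(-2, Mul(Mul(Mul(Rational(1, 9), Add(Rational(-3, 7), Rational(4, 7))), -1), 5)), 2) = Pow(Add(-2, Mul(Mul(Mul(Rational(1, 9), Rational(1, 7)), -1), 5)), 2) = Pow(Add(-2, Mul(Mul(Rational(1, 63), -1), 5)), 2) = Pow(Add(-2, Mul(Rational(-1, 63), 5)), 2) = Pow(Add(-2, Rational(-5, 63)), 2) = Pow(Rational(-131, 63), 2) = Rational(17161, 3969)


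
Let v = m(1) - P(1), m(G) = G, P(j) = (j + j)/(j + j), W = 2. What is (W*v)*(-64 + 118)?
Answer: 0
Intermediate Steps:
P(j) = 1 (P(j) = (2*j)/((2*j)) = (2*j)*(1/(2*j)) = 1)
v = 0 (v = 1 - 1*1 = 1 - 1 = 0)
(W*v)*(-64 + 118) = (2*0)*(-64 + 118) = 0*54 = 0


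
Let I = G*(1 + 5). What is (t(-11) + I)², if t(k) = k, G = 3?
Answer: 49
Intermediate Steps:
I = 18 (I = 3*(1 + 5) = 3*6 = 18)
(t(-11) + I)² = (-11 + 18)² = 7² = 49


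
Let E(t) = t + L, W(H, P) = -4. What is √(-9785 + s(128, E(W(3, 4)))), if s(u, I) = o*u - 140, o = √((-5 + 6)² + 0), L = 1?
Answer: I*√9797 ≈ 98.98*I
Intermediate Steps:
o = 1 (o = √(1² + 0) = √(1 + 0) = √1 = 1)
E(t) = 1 + t (E(t) = t + 1 = 1 + t)
s(u, I) = -140 + u (s(u, I) = 1*u - 140 = u - 140 = -140 + u)
√(-9785 + s(128, E(W(3, 4)))) = √(-9785 + (-140 + 128)) = √(-9785 - 12) = √(-9797) = I*√9797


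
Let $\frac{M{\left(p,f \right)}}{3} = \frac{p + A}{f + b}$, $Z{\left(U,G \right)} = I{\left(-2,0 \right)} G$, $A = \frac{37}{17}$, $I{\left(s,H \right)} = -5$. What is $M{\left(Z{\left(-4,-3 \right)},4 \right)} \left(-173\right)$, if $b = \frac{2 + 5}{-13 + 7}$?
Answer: $- \frac{909288}{289} \approx -3146.3$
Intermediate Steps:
$b = - \frac{7}{6}$ ($b = \frac{7}{-6} = 7 \left(- \frac{1}{6}\right) = - \frac{7}{6} \approx -1.1667$)
$A = \frac{37}{17}$ ($A = 37 \cdot \frac{1}{17} = \frac{37}{17} \approx 2.1765$)
$Z{\left(U,G \right)} = - 5 G$
$M{\left(p,f \right)} = \frac{3 \left(\frac{37}{17} + p\right)}{- \frac{7}{6} + f}$ ($M{\left(p,f \right)} = 3 \frac{p + \frac{37}{17}}{f - \frac{7}{6}} = 3 \frac{\frac{37}{17} + p}{- \frac{7}{6} + f} = \frac{3 \left(\frac{37}{17} + p\right)}{- \frac{7}{6} + f}$)
$M{\left(Z{\left(-4,-3 \right)},4 \right)} \left(-173\right) = \frac{18 \left(37 + 17 \left(\left(-5\right) \left(-3\right)\right)\right)}{17 \left(-7 + 6 \cdot 4\right)} \left(-173\right) = \frac{18 \left(37 + 17 \cdot 15\right)}{17 \left(-7 + 24\right)} \left(-173\right) = \frac{18 \left(37 + 255\right)}{17 \cdot 17} \left(-173\right) = \frac{18}{17} \cdot \frac{1}{17} \cdot 292 \left(-173\right) = \frac{5256}{289} \left(-173\right) = - \frac{909288}{289}$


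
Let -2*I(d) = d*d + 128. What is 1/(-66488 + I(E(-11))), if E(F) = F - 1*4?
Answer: -2/133329 ≈ -1.5000e-5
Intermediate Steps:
E(F) = -4 + F (E(F) = F - 4 = -4 + F)
I(d) = -64 - d²/2 (I(d) = -(d*d + 128)/2 = -(d² + 128)/2 = -(128 + d²)/2 = -64 - d²/2)
1/(-66488 + I(E(-11))) = 1/(-66488 + (-64 - (-4 - 11)²/2)) = 1/(-66488 + (-64 - ½*(-15)²)) = 1/(-66488 + (-64 - ½*225)) = 1/(-66488 + (-64 - 225/2)) = 1/(-66488 - 353/2) = 1/(-133329/2) = -2/133329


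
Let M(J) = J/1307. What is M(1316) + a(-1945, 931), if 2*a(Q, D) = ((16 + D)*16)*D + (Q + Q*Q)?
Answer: 11689542688/1307 ≈ 8.9438e+6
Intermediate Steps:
M(J) = J/1307 (M(J) = J*(1/1307) = J/1307)
a(Q, D) = Q/2 + Q**2/2 + D*(256 + 16*D)/2 (a(Q, D) = (((16 + D)*16)*D + (Q + Q*Q))/2 = ((256 + 16*D)*D + (Q + Q**2))/2 = (D*(256 + 16*D) + (Q + Q**2))/2 = (Q + Q**2 + D*(256 + 16*D))/2 = Q/2 + Q**2/2 + D*(256 + 16*D)/2)
M(1316) + a(-1945, 931) = (1/1307)*1316 + ((1/2)*(-1945) + (1/2)*(-1945)**2 + 8*931**2 + 128*931) = 1316/1307 + (-1945/2 + (1/2)*3783025 + 8*866761 + 119168) = 1316/1307 + (-1945/2 + 3783025/2 + 6934088 + 119168) = 1316/1307 + 8943796 = 11689542688/1307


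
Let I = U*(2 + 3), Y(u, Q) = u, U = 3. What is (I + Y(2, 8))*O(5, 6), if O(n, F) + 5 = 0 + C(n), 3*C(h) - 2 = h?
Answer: -136/3 ≈ -45.333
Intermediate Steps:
C(h) = ⅔ + h/3
I = 15 (I = 3*(2 + 3) = 3*5 = 15)
O(n, F) = -13/3 + n/3 (O(n, F) = -5 + (0 + (⅔ + n/3)) = -5 + (⅔ + n/3) = -13/3 + n/3)
(I + Y(2, 8))*O(5, 6) = (15 + 2)*(-13/3 + (⅓)*5) = 17*(-13/3 + 5/3) = 17*(-8/3) = -136/3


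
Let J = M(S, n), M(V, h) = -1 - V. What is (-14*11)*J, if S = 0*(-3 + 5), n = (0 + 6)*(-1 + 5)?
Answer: 154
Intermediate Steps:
n = 24 (n = 6*4 = 24)
S = 0 (S = 0*2 = 0)
J = -1 (J = -1 - 1*0 = -1 + 0 = -1)
(-14*11)*J = -14*11*(-1) = -154*(-1) = 154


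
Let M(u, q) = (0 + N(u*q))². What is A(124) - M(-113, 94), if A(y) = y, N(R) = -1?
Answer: 123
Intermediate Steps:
M(u, q) = 1 (M(u, q) = (0 - 1)² = (-1)² = 1)
A(124) - M(-113, 94) = 124 - 1*1 = 124 - 1 = 123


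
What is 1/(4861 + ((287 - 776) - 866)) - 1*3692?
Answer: -12944151/3506 ≈ -3692.0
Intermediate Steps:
1/(4861 + ((287 - 776) - 866)) - 1*3692 = 1/(4861 + (-489 - 866)) - 3692 = 1/(4861 - 1355) - 3692 = 1/3506 - 3692 = -12944151/3506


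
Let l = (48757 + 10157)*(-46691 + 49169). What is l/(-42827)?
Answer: -145988892/42827 ≈ -3408.8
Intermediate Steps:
l = 145988892 (l = 58914*2478 = 145988892)
l/(-42827) = 145988892/(-42827) = 145988892*(-1/42827) = -145988892/42827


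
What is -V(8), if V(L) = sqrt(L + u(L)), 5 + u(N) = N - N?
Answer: -sqrt(3) ≈ -1.7320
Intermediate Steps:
u(N) = -5 (u(N) = -5 + (N - N) = -5 + 0 = -5)
V(L) = sqrt(-5 + L) (V(L) = sqrt(L - 5) = sqrt(-5 + L))
-V(8) = -sqrt(-5 + 8) = -sqrt(3)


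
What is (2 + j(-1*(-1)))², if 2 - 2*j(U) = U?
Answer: 25/4 ≈ 6.2500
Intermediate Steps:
j(U) = 1 - U/2
(2 + j(-1*(-1)))² = (2 + (1 - (-1)*(-1)/2))² = (2 + (1 - ½*1))² = (2 + (1 - ½))² = (2 + ½)² = (5/2)² = 25/4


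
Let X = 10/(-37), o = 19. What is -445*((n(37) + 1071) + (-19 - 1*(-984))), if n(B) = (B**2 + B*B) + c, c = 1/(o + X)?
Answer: -1472246455/693 ≈ -2.1245e+6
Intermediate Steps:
X = -10/37 (X = 10*(-1/37) = -10/37 ≈ -0.27027)
c = 37/693 (c = 1/(19 - 10/37) = 1/(693/37) = 37/693 ≈ 0.053391)
n(B) = 37/693 + 2*B**2 (n(B) = (B**2 + B*B) + 37/693 = (B**2 + B**2) + 37/693 = 2*B**2 + 37/693 = 37/693 + 2*B**2)
-445*((n(37) + 1071) + (-19 - 1*(-984))) = -445*(((37/693 + 2*37**2) + 1071) + (-19 - 1*(-984))) = -445*(((37/693 + 2*1369) + 1071) + (-19 + 984)) = -445*(((37/693 + 2738) + 1071) + 965) = -445*((1897471/693 + 1071) + 965) = -445*(2639674/693 + 965) = -445*3308419/693 = -1472246455/693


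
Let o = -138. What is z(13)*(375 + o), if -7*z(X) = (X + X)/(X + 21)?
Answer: -3081/119 ≈ -25.891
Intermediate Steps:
z(X) = -2*X/(7*(21 + X)) (z(X) = -(X + X)/(7*(X + 21)) = -2*X/(7*(21 + X)))
z(13)*(375 + o) = (-2*13/(147 + 7*13))*(375 - 138) = -2*13/(147 + 91)*237 = -2*13/238*237 = -2*13*1/238*237 = -13/119*237 = -3081/119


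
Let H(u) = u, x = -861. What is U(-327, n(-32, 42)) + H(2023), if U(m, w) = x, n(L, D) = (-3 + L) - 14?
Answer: 1162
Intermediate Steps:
n(L, D) = -17 + L
U(m, w) = -861
U(-327, n(-32, 42)) + H(2023) = -861 + 2023 = 1162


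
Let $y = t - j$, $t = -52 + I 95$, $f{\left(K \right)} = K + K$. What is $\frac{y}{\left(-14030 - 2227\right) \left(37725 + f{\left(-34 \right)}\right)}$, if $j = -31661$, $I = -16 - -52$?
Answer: $- \frac{35029}{612189849} \approx -5.7219 \cdot 10^{-5}$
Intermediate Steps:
$I = 36$ ($I = -16 + 52 = 36$)
$f{\left(K \right)} = 2 K$
$t = 3368$ ($t = -52 + 36 \cdot 95 = -52 + 3420 = 3368$)
$y = 35029$ ($y = 3368 - -31661 = 3368 + 31661 = 35029$)
$\frac{y}{\left(-14030 - 2227\right) \left(37725 + f{\left(-34 \right)}\right)} = \frac{35029}{\left(-14030 - 2227\right) \left(37725 + 2 \left(-34\right)\right)} = \frac{35029}{\left(-16257\right) \left(37725 - 68\right)} = \frac{35029}{\left(-16257\right) 37657} = \frac{35029}{-612189849} = 35029 \left(- \frac{1}{612189849}\right) = - \frac{35029}{612189849}$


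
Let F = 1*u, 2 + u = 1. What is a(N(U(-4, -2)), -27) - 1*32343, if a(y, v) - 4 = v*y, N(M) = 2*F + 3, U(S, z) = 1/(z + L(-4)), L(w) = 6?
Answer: -32366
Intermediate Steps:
u = -1 (u = -2 + 1 = -1)
U(S, z) = 1/(6 + z) (U(S, z) = 1/(z + 6) = 1/(6 + z))
F = -1 (F = 1*(-1) = -1)
N(M) = 1 (N(M) = 2*(-1) + 3 = -2 + 3 = 1)
a(y, v) = 4 + v*y
a(N(U(-4, -2)), -27) - 1*32343 = (4 - 27*1) - 1*32343 = (4 - 27) - 32343 = -23 - 32343 = -32366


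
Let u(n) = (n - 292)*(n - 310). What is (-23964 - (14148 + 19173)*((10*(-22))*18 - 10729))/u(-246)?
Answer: 489428205/299128 ≈ 1636.2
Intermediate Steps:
u(n) = (-310 + n)*(-292 + n) (u(n) = (-292 + n)*(-310 + n) = (-310 + n)*(-292 + n))
(-23964 - (14148 + 19173)*((10*(-22))*18 - 10729))/u(-246) = (-23964 - (14148 + 19173)*((10*(-22))*18 - 10729))/(90520 + (-246)² - 602*(-246)) = (-23964 - 33321*(-220*18 - 10729))/(90520 + 60516 + 148092) = (-23964 - 33321*(-3960 - 10729))/299128 = (-23964 - 33321*(-14689))*(1/299128) = (-23964 - 1*(-489452169))*(1/299128) = (-23964 + 489452169)*(1/299128) = 489428205*(1/299128) = 489428205/299128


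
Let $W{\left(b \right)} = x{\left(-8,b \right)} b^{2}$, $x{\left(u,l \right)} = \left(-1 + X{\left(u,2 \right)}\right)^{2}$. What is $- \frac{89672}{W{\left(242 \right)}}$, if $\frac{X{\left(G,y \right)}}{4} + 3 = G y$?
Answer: $- \frac{2038}{7891499} \approx -0.00025825$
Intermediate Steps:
$X{\left(G,y \right)} = -12 + 4 G y$
$x{\left(u,l \right)} = \left(-13 + 8 u\right)^{2}$ ($x{\left(u,l \right)} = \left(-1 + \left(-12 + 4 u 2\right)\right)^{2} = \left(-1 + \left(-12 + 8 u\right)\right)^{2} = \left(-13 + 8 u\right)^{2}$)
$W{\left(b \right)} = 5929 b^{2}$ ($W{\left(b \right)} = \left(-13 + 8 \left(-8\right)\right)^{2} b^{2} = \left(-13 - 64\right)^{2} b^{2} = \left(-77\right)^{2} b^{2} = 5929 b^{2}$)
$- \frac{89672}{W{\left(242 \right)}} = - \frac{89672}{5929 \cdot 242^{2}} = - \frac{89672}{5929 \cdot 58564} = - \frac{89672}{347225956} = \left(-89672\right) \frac{1}{347225956} = - \frac{2038}{7891499}$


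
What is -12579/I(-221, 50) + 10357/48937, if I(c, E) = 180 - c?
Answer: -611425366/19623737 ≈ -31.157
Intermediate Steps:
-12579/I(-221, 50) + 10357/48937 = -12579/(180 - 1*(-221)) + 10357/48937 = -12579/(180 + 221) + 10357*(1/48937) = -12579/401 + 10357/48937 = -611425366/19623737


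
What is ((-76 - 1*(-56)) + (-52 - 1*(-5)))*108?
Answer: -7236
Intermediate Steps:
((-76 - 1*(-56)) + (-52 - 1*(-5)))*108 = ((-76 + 56) + (-52 + 5))*108 = (-20 - 47)*108 = -67*108 = -7236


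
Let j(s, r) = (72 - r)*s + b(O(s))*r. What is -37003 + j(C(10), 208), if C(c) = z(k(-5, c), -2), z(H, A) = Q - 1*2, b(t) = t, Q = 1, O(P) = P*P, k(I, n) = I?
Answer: -36659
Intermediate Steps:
O(P) = P**2
z(H, A) = -1 (z(H, A) = 1 - 1*2 = 1 - 2 = -1)
C(c) = -1
j(s, r) = r*s**2 + s*(72 - r) (j(s, r) = (72 - r)*s + s**2*r = s*(72 - r) + r*s**2 = r*s**2 + s*(72 - r))
-37003 + j(C(10), 208) = -37003 - (72 - 1*208 + 208*(-1)) = -37003 - (72 - 208 - 208) = -37003 - 1*(-344) = -37003 + 344 = -36659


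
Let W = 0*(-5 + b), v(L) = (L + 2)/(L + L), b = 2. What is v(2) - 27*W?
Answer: 1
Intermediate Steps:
v(L) = (2 + L)/(2*L) (v(L) = (2 + L)/((2*L)) = (2 + L)*(1/(2*L)) = (2 + L)/(2*L))
W = 0 (W = 0*(-5 + 2) = 0*(-3) = 0)
v(2) - 27*W = (1/2)*(2 + 2)/2 - 27*0 = (1/2)*(1/2)*4 + 0 = 1 + 0 = 1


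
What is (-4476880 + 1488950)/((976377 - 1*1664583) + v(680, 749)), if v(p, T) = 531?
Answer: 597586/137535 ≈ 4.3450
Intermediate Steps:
(-4476880 + 1488950)/((976377 - 1*1664583) + v(680, 749)) = (-4476880 + 1488950)/((976377 - 1*1664583) + 531) = -2987930/((976377 - 1664583) + 531) = -2987930/(-688206 + 531) = -2987930/(-687675) = -2987930*(-1/687675) = 597586/137535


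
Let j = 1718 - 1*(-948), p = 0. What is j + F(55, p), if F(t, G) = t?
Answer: 2721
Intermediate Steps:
j = 2666 (j = 1718 + 948 = 2666)
j + F(55, p) = 2666 + 55 = 2721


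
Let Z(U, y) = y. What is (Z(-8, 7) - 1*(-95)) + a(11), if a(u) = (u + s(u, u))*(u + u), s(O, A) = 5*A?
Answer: 1554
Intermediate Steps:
a(u) = 12*u**2 (a(u) = (u + 5*u)*(u + u) = (6*u)*(2*u) = 12*u**2)
(Z(-8, 7) - 1*(-95)) + a(11) = (7 - 1*(-95)) + 12*11**2 = (7 + 95) + 12*121 = 102 + 1452 = 1554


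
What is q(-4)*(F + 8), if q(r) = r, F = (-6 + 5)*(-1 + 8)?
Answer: -4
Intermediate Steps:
F = -7 (F = -1*7 = -7)
q(-4)*(F + 8) = -4*(-7 + 8) = -4*1 = -4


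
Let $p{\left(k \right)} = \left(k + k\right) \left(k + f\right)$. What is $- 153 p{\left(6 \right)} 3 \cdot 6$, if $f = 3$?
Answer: $-297432$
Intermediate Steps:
$p{\left(k \right)} = 2 k \left(3 + k\right)$ ($p{\left(k \right)} = \left(k + k\right) \left(k + 3\right) = 2 k \left(3 + k\right)$)
$- 153 p{\left(6 \right)} 3 \cdot 6 = - 153 \cdot 2 \cdot 6 \left(3 + 6\right) 3 \cdot 6 = - 153 \cdot 2 \cdot 6 \cdot 9 \cdot 3 \cdot 6 = - 153 \cdot 108 \cdot 3 \cdot 6 = - 153 \cdot 324 \cdot 6 = \left(-153\right) 1944 = -297432$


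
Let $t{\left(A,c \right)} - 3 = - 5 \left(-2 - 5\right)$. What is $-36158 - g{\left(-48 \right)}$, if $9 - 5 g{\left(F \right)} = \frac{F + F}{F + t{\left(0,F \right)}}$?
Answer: $- \frac{903947}{25} \approx -36158.0$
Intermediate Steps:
$t{\left(A,c \right)} = 38$ ($t{\left(A,c \right)} = 3 - 5 \left(-2 - 5\right) = 3 - -35 = 3 + 35 = 38$)
$g{\left(F \right)} = \frac{9}{5} - \frac{2 F}{5 \left(38 + F\right)}$ ($g{\left(F \right)} = \frac{9}{5} - \frac{\left(F + F\right) \frac{1}{F + 38}}{5} = \frac{9}{5} - \frac{2 F \frac{1}{38 + F}}{5} = \frac{9}{5} - \frac{2 F}{5 \left(38 + F\right)}$)
$-36158 - g{\left(-48 \right)} = -36158 - \frac{342 + 7 \left(-48\right)}{5 \left(38 - 48\right)} = -36158 - \frac{342 - 336}{5 \left(-10\right)} = -36158 - \frac{1}{5} \left(- \frac{1}{10}\right) 6 = -36158 - - \frac{3}{25} = -36158 + \frac{3}{25} = - \frac{903947}{25}$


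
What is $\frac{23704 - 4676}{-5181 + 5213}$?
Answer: $\frac{4757}{8} \approx 594.63$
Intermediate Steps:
$\frac{23704 - 4676}{-5181 + 5213} = \frac{19028}{32} = 19028 \cdot \frac{1}{32} = \frac{4757}{8}$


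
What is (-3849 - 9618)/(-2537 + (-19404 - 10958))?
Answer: 13467/32899 ≈ 0.40934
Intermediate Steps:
(-3849 - 9618)/(-2537 + (-19404 - 10958)) = -13467/(-2537 - 30362) = -13467/(-32899) = -13467*(-1/32899) = 13467/32899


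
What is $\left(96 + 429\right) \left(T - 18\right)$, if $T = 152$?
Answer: $70350$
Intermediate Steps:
$\left(96 + 429\right) \left(T - 18\right) = \left(96 + 429\right) \left(152 - 18\right) = 525 \cdot 134 = 70350$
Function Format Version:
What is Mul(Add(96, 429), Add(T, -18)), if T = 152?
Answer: 70350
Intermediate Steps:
Mul(Add(96, 429), Add(T, -18)) = Mul(Add(96, 429), Add(152, -18)) = Mul(525, 134) = 70350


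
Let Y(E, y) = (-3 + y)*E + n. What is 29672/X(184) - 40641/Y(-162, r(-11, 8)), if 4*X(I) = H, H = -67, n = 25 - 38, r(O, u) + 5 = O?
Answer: -366501667/205355 ≈ -1784.7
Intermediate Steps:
r(O, u) = -5 + O
n = -13
X(I) = -67/4 (X(I) = (¼)*(-67) = -67/4)
Y(E, y) = -13 + E*(-3 + y) (Y(E, y) = (-3 + y)*E - 13 = E*(-3 + y) - 13 = -13 + E*(-3 + y))
29672/X(184) - 40641/Y(-162, r(-11, 8)) = 29672/(-67/4) - 40641/(-13 - 3*(-162) - 162*(-5 - 11)) = 29672*(-4/67) - 40641/(-13 + 486 - 162*(-16)) = -118688/67 - 40641/(-13 + 486 + 2592) = -118688/67 - 40641/3065 = -366501667/205355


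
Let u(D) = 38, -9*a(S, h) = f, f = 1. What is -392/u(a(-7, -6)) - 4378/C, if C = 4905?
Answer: -1044562/93195 ≈ -11.208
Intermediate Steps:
a(S, h) = -1/9 (a(S, h) = -1/9*1 = -1/9)
-392/u(a(-7, -6)) - 4378/C = -392/38 - 4378/4905 = -392*1/38 - 4378*1/4905 = -196/19 - 4378/4905 = -1044562/93195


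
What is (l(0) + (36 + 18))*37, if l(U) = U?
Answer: 1998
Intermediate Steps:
(l(0) + (36 + 18))*37 = (0 + (36 + 18))*37 = (0 + 54)*37 = 54*37 = 1998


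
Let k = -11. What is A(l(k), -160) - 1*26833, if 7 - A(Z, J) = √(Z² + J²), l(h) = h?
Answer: -26826 - 17*√89 ≈ -26986.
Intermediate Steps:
A(Z, J) = 7 - √(J² + Z²) (A(Z, J) = 7 - √(Z² + J²) = 7 - √(J² + Z²))
A(l(k), -160) - 1*26833 = (7 - √((-160)² + (-11)²)) - 1*26833 = (7 - √(25600 + 121)) - 26833 = (7 - √25721) - 26833 = (7 - 17*√89) - 26833 = -26826 - 17*√89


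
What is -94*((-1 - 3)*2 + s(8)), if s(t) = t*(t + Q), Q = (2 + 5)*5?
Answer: -31584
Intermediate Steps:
Q = 35 (Q = 7*5 = 35)
s(t) = t*(35 + t) (s(t) = t*(t + 35) = t*(35 + t))
-94*((-1 - 3)*2 + s(8)) = -94*((-1 - 3)*2 + 8*(35 + 8)) = -94*(-4*2 + 8*43) = -94*(-8 + 344) = -94*336 = -31584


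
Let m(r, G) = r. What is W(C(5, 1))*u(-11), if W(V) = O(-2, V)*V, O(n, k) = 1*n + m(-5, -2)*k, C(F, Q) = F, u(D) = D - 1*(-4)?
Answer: 945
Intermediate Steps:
u(D) = 4 + D (u(D) = D + 4 = 4 + D)
O(n, k) = n - 5*k (O(n, k) = 1*n - 5*k = n - 5*k)
W(V) = V*(-2 - 5*V) (W(V) = (-2 - 5*V)*V = V*(-2 - 5*V))
W(C(5, 1))*u(-11) = (5*(-2 - 5*5))*(4 - 11) = (5*(-2 - 25))*(-7) = (5*(-27))*(-7) = -135*(-7) = 945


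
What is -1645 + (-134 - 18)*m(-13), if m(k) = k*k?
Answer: -27333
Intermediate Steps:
m(k) = k²
-1645 + (-134 - 18)*m(-13) = -1645 + (-134 - 18)*(-13)² = -1645 - 152*169 = -1645 - 25688 = -27333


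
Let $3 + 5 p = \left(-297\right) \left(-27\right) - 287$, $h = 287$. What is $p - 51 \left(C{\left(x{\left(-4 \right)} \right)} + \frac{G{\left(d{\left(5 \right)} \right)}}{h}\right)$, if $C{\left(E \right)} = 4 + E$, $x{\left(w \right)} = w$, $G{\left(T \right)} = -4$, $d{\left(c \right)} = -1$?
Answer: $\frac{2219243}{1435} \approx 1546.5$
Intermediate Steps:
$p = \frac{7729}{5}$ ($p = - \frac{3}{5} + \frac{\left(-297\right) \left(-27\right) - 287}{5} = - \frac{3}{5} + \frac{8019 - 287}{5} = - \frac{3}{5} + \frac{1}{5} \cdot 7732 = - \frac{3}{5} + \frac{7732}{5} = \frac{7729}{5} \approx 1545.8$)
$p - 51 \left(C{\left(x{\left(-4 \right)} \right)} + \frac{G{\left(d{\left(5 \right)} \right)}}{h}\right) = \frac{7729}{5} - 51 \left(\left(4 - 4\right) - \frac{4}{287}\right) = \frac{7729}{5} - 51 \left(0 - \frac{4}{287}\right) = \frac{7729}{5} - - \frac{204}{287} = \frac{7729}{5} + \frac{204}{287} = \frac{2219243}{1435}$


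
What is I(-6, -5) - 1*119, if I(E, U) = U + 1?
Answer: -123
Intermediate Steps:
I(E, U) = 1 + U
I(-6, -5) - 1*119 = (1 - 5) - 1*119 = -4 - 119 = -123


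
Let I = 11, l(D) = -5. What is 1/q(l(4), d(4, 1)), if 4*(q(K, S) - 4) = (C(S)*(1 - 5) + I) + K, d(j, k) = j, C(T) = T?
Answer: ⅔ ≈ 0.66667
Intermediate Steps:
q(K, S) = 27/4 - S + K/4 (q(K, S) = 4 + ((S*(1 - 5) + 11) + K)/4 = 4 + ((S*(-4) + 11) + K)/4 = 4 + ((-4*S + 11) + K)/4 = 4 + ((11 - 4*S) + K)/4 = 4 + (11 + K - 4*S)/4 = 4 + (11/4 - S + K/4) = 27/4 - S + K/4)
1/q(l(4), d(4, 1)) = 1/(27/4 - 1*4 + (¼)*(-5)) = 1/(27/4 - 4 - 5/4) = 1/(3/2) = ⅔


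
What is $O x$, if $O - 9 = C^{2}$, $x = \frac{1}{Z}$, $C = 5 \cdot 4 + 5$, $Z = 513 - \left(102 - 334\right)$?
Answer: $\frac{634}{745} \approx 0.85101$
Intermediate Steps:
$Z = 745$ ($Z = 513 - -232 = 513 + 232 = 745$)
$C = 25$ ($C = 20 + 5 = 25$)
$x = \frac{1}{745} \approx 0.0013423$
$O = 634$ ($O = 9 + 25^{2} = 9 + 625 = 634$)
$O x = 634 \cdot \frac{1}{745} = \frac{634}{745}$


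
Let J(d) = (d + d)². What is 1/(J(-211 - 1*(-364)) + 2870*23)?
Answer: 1/159646 ≈ 6.2639e-6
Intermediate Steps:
J(d) = 4*d² (J(d) = (2*d)² = 4*d²)
1/(J(-211 - 1*(-364)) + 2870*23) = 1/(4*(-211 - 1*(-364))² + 2870*23) = 1/(4*(-211 + 364)² + 66010) = 1/(4*153² + 66010) = 1/(4*23409 + 66010) = 1/(93636 + 66010) = 1/159646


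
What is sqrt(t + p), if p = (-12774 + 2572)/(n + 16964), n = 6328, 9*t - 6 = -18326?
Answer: I*sqrt(30682268214)/3882 ≈ 45.122*I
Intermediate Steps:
t = -18320/9 (t = 2/3 + (1/9)*(-18326) = 2/3 - 18326/9 = -18320/9 ≈ -2035.6)
p = -5101/11646 (p = (-12774 + 2572)/(6328 + 16964) = -10202/23292 = -10202*1/23292 = -5101/11646 ≈ -0.43800)
sqrt(t + p) = sqrt(-18320/9 - 5101/11646) = sqrt(-7903727/3882) = I*sqrt(30682268214)/3882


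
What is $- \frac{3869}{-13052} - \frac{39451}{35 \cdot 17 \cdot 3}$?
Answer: $- \frac{508008287}{23297820} \approx -21.805$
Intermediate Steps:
$- \frac{3869}{-13052} - \frac{39451}{35 \cdot 17 \cdot 3} = \left(-3869\right) \left(- \frac{1}{13052}\right) - \frac{39451}{595 \cdot 3} = \frac{3869}{13052} - \frac{39451}{1785} = - \frac{508008287}{23297820}$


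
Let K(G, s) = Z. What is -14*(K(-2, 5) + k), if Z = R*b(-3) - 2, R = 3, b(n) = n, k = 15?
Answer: -56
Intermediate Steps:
Z = -11 (Z = 3*(-3) - 2 = -9 - 2 = -11)
K(G, s) = -11
-14*(K(-2, 5) + k) = -14*(-11 + 15) = -14*4 = -56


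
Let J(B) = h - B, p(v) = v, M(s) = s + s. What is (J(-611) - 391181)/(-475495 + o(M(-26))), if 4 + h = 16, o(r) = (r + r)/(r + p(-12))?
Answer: 446352/543421 ≈ 0.82137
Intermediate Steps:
M(s) = 2*s
o(r) = 2*r/(-12 + r) (o(r) = (r + r)/(r - 12) = (2*r)/(-12 + r) = 2*r/(-12 + r))
h = 12 (h = -4 + 16 = 12)
J(B) = 12 - B
(J(-611) - 391181)/(-475495 + o(M(-26))) = ((12 - 1*(-611)) - 391181)/(-475495 + 2*(2*(-26))/(-12 + 2*(-26))) = ((12 + 611) - 391181)/(-475495 + 2*(-52)/(-12 - 52)) = (623 - 391181)/(-475495 + 2*(-52)/(-64)) = -390558/(-475495 + 2*(-52)*(-1/64)) = -390558/(-475495 + 13/8) = -390558/(-3803947/8) = -390558*(-8/3803947) = 446352/543421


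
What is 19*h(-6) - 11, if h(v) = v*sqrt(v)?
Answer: -11 - 114*I*sqrt(6) ≈ -11.0 - 279.24*I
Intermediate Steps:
h(v) = v**(3/2)
19*h(-6) - 11 = 19*(-6)**(3/2) - 11 = 19*(-6*I*sqrt(6)) - 11 = -114*I*sqrt(6) - 11 = -11 - 114*I*sqrt(6)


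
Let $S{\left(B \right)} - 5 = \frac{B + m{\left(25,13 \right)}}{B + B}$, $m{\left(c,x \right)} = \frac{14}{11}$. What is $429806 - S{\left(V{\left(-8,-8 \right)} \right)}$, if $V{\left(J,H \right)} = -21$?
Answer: $\frac{28366835}{66} \approx 4.298 \cdot 10^{5}$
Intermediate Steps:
$m{\left(c,x \right)} = \frac{14}{11}$ ($m{\left(c,x \right)} = 14 \cdot \frac{1}{11} = \frac{14}{11}$)
$S{\left(B \right)} = 5 + \frac{\frac{14}{11} + B}{2 B}$ ($S{\left(B \right)} = 5 + \frac{B + \frac{14}{11}}{B + B} = 5 + \frac{\frac{14}{11} + B}{2 B}$)
$429806 - S{\left(V{\left(-8,-8 \right)} \right)} = 429806 - \frac{14 + 121 \left(-21\right)}{22 \left(-21\right)} = 429806 - \frac{1}{22} \left(- \frac{1}{21}\right) \left(14 - 2541\right) = 429806 - \frac{1}{22} \left(- \frac{1}{21}\right) \left(-2527\right) = 429806 - \frac{361}{66} = \frac{28366835}{66}$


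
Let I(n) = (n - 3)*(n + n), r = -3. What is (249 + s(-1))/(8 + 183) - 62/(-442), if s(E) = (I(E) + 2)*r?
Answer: 54320/42211 ≈ 1.2869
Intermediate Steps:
I(n) = 2*n*(-3 + n) (I(n) = (-3 + n)*(2*n) = 2*n*(-3 + n))
s(E) = -6 - 6*E*(-3 + E) (s(E) = (2*E*(-3 + E) + 2)*(-3) = (2 + 2*E*(-3 + E))*(-3) = -6 - 6*E*(-3 + E))
(249 + s(-1))/(8 + 183) - 62/(-442) = (249 + (-6 - 6*(-1)*(-3 - 1)))/(8 + 183) - 62/(-442) = (249 + (-6 - 6*(-1)*(-4)))/191 - 62*(-1)/442 = (249 + (-6 - 24))*(1/191) - 1*(-31/221) = (249 - 30)*(1/191) + 31/221 = 219*(1/191) + 31/221 = 219/191 + 31/221 = 54320/42211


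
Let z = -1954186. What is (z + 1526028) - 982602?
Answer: -1410760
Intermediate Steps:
(z + 1526028) - 982602 = (-1954186 + 1526028) - 982602 = -428158 - 982602 = -1410760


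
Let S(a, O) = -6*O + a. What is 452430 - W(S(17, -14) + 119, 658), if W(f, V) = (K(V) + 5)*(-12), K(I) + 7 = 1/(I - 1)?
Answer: 99076918/219 ≈ 4.5241e+5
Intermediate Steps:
S(a, O) = a - 6*O
K(I) = -7 + 1/(-1 + I) (K(I) = -7 + 1/(I - 1) = -7 + 1/(-1 + I))
W(f, V) = -60 - 12*(8 - 7*V)/(-1 + V) (W(f, V) = ((8 - 7*V)/(-1 + V) + 5)*(-12) = (5 + (8 - 7*V)/(-1 + V))*(-12) = -60 - 12*(8 - 7*V)/(-1 + V))
452430 - W(S(17, -14) + 119, 658) = 452430 - 12*(-3 + 2*658)/(-1 + 658) = 452430 - 12*(-3 + 1316)/657 = 452430 - 12*1313/657 = 452430 - 1*5252/219 = 452430 - 5252/219 = 99076918/219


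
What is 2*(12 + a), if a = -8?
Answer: 8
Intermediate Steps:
2*(12 + a) = 2*(12 - 8) = 2*4 = 8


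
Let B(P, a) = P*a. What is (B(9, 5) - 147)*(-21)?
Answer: 2142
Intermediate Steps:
(B(9, 5) - 147)*(-21) = (9*5 - 147)*(-21) = (45 - 147)*(-21) = -102*(-21) = 2142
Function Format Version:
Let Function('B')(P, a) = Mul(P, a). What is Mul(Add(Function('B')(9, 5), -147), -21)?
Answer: 2142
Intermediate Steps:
Mul(Add(Function('B')(9, 5), -147), -21) = Mul(Add(Mul(9, 5), -147), -21) = Mul(Add(45, -147), -21) = Mul(-102, -21) = 2142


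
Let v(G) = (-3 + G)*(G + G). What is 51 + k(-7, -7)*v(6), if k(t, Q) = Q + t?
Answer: -453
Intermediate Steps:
v(G) = 2*G*(-3 + G) (v(G) = (-3 + G)*(2*G) = 2*G*(-3 + G))
51 + k(-7, -7)*v(6) = 51 + (-7 - 7)*(2*6*(-3 + 6)) = 51 - 28*6*3 = 51 - 14*36 = 51 - 504 = -453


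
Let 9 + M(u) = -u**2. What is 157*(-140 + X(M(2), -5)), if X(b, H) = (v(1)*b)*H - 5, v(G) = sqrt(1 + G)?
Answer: -22765 + 10205*sqrt(2) ≈ -8333.0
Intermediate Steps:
M(u) = -9 - u**2
X(b, H) = -5 + H*b*sqrt(2) (X(b, H) = (sqrt(1 + 1)*b)*H - 5 = (sqrt(2)*b)*H - 5 = (b*sqrt(2))*H - 5 = H*b*sqrt(2) - 5 = -5 + H*b*sqrt(2))
157*(-140 + X(M(2), -5)) = 157*(-140 + (-5 - 5*(-9 - 1*2**2)*sqrt(2))) = 157*(-140 + (-5 - 5*(-9 - 1*4)*sqrt(2))) = 157*(-140 + (-5 - 5*(-9 - 4)*sqrt(2))) = 157*(-140 + (-5 - 5*(-13)*sqrt(2))) = 157*(-140 + (-5 + 65*sqrt(2))) = 157*(-145 + 65*sqrt(2)) = -22765 + 10205*sqrt(2)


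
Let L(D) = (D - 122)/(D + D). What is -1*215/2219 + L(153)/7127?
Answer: -468816541/4839332778 ≈ -0.096876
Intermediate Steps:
L(D) = (-122 + D)/(2*D) (L(D) = (-122 + D)/((2*D)) = (-122 + D)*(1/(2*D)) = (-122 + D)/(2*D))
-1*215/2219 + L(153)/7127 = -1*215/2219 + ((1/2)*(-122 + 153)/153)/7127 = -215*1/2219 + ((1/2)*(1/153)*31)*(1/7127) = -215/2219 + (31/306)*(1/7127) = -215/2219 + 31/2180862 = -468816541/4839332778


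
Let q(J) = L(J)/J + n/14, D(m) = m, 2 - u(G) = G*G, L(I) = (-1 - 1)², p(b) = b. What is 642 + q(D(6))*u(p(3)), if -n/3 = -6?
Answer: 1885/3 ≈ 628.33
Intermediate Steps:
n = 18 (n = -3*(-6) = 18)
L(I) = 4 (L(I) = (-2)² = 4)
u(G) = 2 - G² (u(G) = 2 - G*G = 2 - G²)
q(J) = 9/7 + 4/J (q(J) = 4/J + 18/14 = 4/J + 18*(1/14) = 4/J + 9/7 = 9/7 + 4/J)
642 + q(D(6))*u(p(3)) = 642 + (9/7 + 4/6)*(2 - 1*3²) = 642 + (9/7 + 4*(⅙))*(2 - 1*9) = 642 + (9/7 + ⅔)*(2 - 9) = 642 + (41/21)*(-7) = 642 - 41/3 = 1885/3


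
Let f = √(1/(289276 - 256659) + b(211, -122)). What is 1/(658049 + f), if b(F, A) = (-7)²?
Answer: 21463584233/14124090139343183 - 13*√308459162/14124090139343183 ≈ 1.5196e-6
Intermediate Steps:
b(F, A) = 49
f = √308459162/2509 (f = √(1/(289276 - 256659) + 49) = √(1/32617 + 49) = √(1598234/32617) = √308459162/2509 ≈ 7.0000)
1/(658049 + f) = 1/(658049 + √308459162/2509)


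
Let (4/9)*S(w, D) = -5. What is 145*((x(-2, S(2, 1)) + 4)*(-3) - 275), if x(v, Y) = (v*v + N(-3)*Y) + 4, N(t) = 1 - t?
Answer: -25520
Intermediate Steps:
S(w, D) = -45/4 (S(w, D) = (9/4)*(-5) = -45/4)
x(v, Y) = 4 + v² + 4*Y (x(v, Y) = (v*v + (1 - 1*(-3))*Y) + 4 = (v² + (1 + 3)*Y) + 4 = (v² + 4*Y) + 4 = 4 + v² + 4*Y)
145*((x(-2, S(2, 1)) + 4)*(-3) - 275) = 145*(((4 + (-2)² + 4*(-45/4)) + 4)*(-3) - 275) = 145*(((4 + 4 - 45) + 4)*(-3) - 275) = 145*((-37 + 4)*(-3) - 275) = 145*(-33*(-3) - 275) = 145*(99 - 275) = 145*(-176) = -25520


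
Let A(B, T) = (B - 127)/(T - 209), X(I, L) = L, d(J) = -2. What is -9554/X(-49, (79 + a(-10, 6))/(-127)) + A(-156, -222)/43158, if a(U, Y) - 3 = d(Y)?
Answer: 5642447772431/372021960 ≈ 15167.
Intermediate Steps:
a(U, Y) = 1 (a(U, Y) = 3 - 2 = 1)
A(B, T) = (-127 + B)/(-209 + T)
-9554/X(-49, (79 + a(-10, 6))/(-127)) + A(-156, -222)/43158 = -9554*(-127/(79 + 1)) + ((-127 - 156)/(-209 - 222))/43158 = -9554/(80*(-1/127)) + (-283/(-431))*(1/43158) = -9554/(-80/127) - 1/431*(-283)*(1/43158) = -9554*(-127/80) + (283/431)*(1/43158) = 606679/40 + 283/18601098 = 5642447772431/372021960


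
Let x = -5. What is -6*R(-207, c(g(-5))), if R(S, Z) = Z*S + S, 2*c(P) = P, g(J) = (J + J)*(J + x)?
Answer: 63342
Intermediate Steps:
g(J) = 2*J*(-5 + J) (g(J) = (J + J)*(J - 5) = (2*J)*(-5 + J) = 2*J*(-5 + J))
c(P) = P/2
R(S, Z) = S + S*Z (R(S, Z) = S*Z + S = S + S*Z)
-6*R(-207, c(g(-5))) = -(-1242)*(1 + (2*(-5)*(-5 - 5))/2) = -(-1242)*(1 + (2*(-5)*(-10))/2) = -(-1242)*(1 + (½)*100) = -(-1242)*(1 + 50) = -(-1242)*51 = -6*(-10557) = 63342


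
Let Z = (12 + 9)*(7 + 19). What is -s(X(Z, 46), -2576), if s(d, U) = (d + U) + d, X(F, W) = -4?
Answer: 2584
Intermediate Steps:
Z = 546 (Z = 21*26 = 546)
s(d, U) = U + 2*d (s(d, U) = (U + d) + d = U + 2*d)
-s(X(Z, 46), -2576) = -(-2576 + 2*(-4)) = -(-2576 - 8) = -1*(-2584) = 2584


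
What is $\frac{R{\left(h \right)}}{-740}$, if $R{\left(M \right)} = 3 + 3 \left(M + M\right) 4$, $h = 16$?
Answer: $- \frac{387}{740} \approx -0.52297$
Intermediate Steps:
$R{\left(M \right)} = 3 + 24 M$ ($R{\left(M \right)} = 3 + 3 \cdot 2 M 4 = 3 + 3 \cdot 8 M = 3 + 24 M$)
$\frac{R{\left(h \right)}}{-740} = \frac{3 + 24 \cdot 16}{-740} = \left(3 + 384\right) \left(- \frac{1}{740}\right) = 387 \left(- \frac{1}{740}\right) = - \frac{387}{740}$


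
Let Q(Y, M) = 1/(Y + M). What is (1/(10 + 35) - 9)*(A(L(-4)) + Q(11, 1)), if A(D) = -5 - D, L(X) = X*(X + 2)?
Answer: 3131/27 ≈ 115.96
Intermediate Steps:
Q(Y, M) = 1/(M + Y)
L(X) = X*(2 + X)
(1/(10 + 35) - 9)*(A(L(-4)) + Q(11, 1)) = (1/(10 + 35) - 9)*((-5 - (-4)*(2 - 4)) + 1/(1 + 11)) = (1/45 - 9)*((-5 - (-4)*(-2)) + 1/12) = (1/45 - 9)*((-5 - 1*8) + 1/12) = -404*((-5 - 8) + 1/12)/45 = -404*(-13 + 1/12)/45 = -404/45*(-155/12) = 3131/27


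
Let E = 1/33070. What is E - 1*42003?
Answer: -1389039209/33070 ≈ -42003.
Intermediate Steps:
E = 1/33070 ≈ 3.0239e-5
E - 1*42003 = 1/33070 - 1*42003 = 1/33070 - 42003 = -1389039209/33070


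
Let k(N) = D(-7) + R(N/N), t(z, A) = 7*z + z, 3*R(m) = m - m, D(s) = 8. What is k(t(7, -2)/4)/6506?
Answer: 4/3253 ≈ 0.0012296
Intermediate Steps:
R(m) = 0 (R(m) = (m - m)/3 = (⅓)*0 = 0)
t(z, A) = 8*z
k(N) = 8 (k(N) = 8 + 0 = 8)
k(t(7, -2)/4)/6506 = 8/6506 = 8*(1/6506) = 4/3253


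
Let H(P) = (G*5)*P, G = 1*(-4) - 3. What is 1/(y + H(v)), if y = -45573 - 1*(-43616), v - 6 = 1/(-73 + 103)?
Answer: -6/13009 ≈ -0.00046122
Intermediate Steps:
G = -7 (G = -4 - 3 = -7)
v = 181/30 (v = 6 + 1/(-73 + 103) = 6 + 1/30 = 181/30 ≈ 6.0333)
H(P) = -35*P (H(P) = (-7*5)*P = -35*P)
y = -1957 (y = -45573 + 43616 = -1957)
1/(y + H(v)) = 1/(-1957 - 35*181/30) = 1/(-1957 - 1267/6) = 1/(-13009/6) = -6/13009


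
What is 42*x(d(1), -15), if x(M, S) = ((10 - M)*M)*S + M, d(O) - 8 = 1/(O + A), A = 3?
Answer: -69993/8 ≈ -8749.1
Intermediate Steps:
d(O) = 8 + 1/(3 + O) (d(O) = 8 + 1/(O + 3) = 8 + 1/(3 + O))
x(M, S) = M + M*S*(10 - M) (x(M, S) = (M*(10 - M))*S + M = M*S*(10 - M) + M = M + M*S*(10 - M))
42*x(d(1), -15) = 42*(((25 + 8*1)/(3 + 1))*(1 + 10*(-15) - 1*(25 + 8*1)/(3 + 1)*(-15))) = 42*(((25 + 8)/4)*(1 - 150 - 1*(25 + 8)/4*(-15))) = 42*(((1/4)*33)*(1 - 150 - 1*(1/4)*33*(-15))) = 42*(33*(1 - 150 - 1*33/4*(-15))/4) = 42*(33*(1 - 150 + 495/4)/4) = 42*((33/4)*(-101/4)) = 42*(-3333/16) = -69993/8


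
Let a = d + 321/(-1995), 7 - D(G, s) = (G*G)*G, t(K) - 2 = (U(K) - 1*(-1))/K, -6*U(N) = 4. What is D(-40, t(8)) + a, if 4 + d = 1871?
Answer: 43806103/665 ≈ 65874.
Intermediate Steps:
d = 1867 (d = -4 + 1871 = 1867)
U(N) = -⅔ (U(N) = -⅙*4 = -⅔)
t(K) = 2 + 1/(3*K) (t(K) = 2 + (-⅔ - 1*(-1))/K = 2 + (-⅔ + 1)/K = 2 + 1/(3*K))
D(G, s) = 7 - G³ (D(G, s) = 7 - G*G*G = 7 - G²*G = 7 - G³)
a = 1241448/665 (a = 1867 + 321/(-1995) = 1867 + 321*(-1/1995) = 1867 - 107/665 = 1241448/665 ≈ 1866.8)
D(-40, t(8)) + a = (7 - 1*(-40)³) + 1241448/665 = (7 - 1*(-64000)) + 1241448/665 = (7 + 64000) + 1241448/665 = 64007 + 1241448/665 = 43806103/665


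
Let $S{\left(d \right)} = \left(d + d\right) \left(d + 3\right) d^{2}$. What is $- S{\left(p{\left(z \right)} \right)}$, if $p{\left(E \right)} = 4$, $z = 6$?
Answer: $-896$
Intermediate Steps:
$S{\left(d \right)} = 2 d^{3} \left(3 + d\right)$ ($S{\left(d \right)} = 2 d \left(3 + d\right) d^{2} = 2 d^{3} \left(3 + d\right)$)
$- S{\left(p{\left(z \right)} \right)} = - 2 \cdot 4^{3} \left(3 + 4\right) = - 2 \cdot 64 \cdot 7 = \left(-1\right) 896 = -896$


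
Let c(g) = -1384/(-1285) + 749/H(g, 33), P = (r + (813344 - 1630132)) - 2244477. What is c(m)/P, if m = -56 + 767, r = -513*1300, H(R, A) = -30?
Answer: 184189/28744152150 ≈ 6.4079e-6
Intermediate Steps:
r = -666900
m = 711
P = -3728165 (P = (-666900 + (813344 - 1630132)) - 2244477 = (-666900 - 816788) - 2244477 = -1483688 - 2244477 = -3728165)
c(g) = -184189/7710 (c(g) = -1384/(-1285) + 749/(-30) = -1384*(-1/1285) + 749*(-1/30) = 1384/1285 - 749/30 = -184189/7710)
c(m)/P = -184189/7710/(-3728165) = -184189/7710*(-1/3728165) = 184189/28744152150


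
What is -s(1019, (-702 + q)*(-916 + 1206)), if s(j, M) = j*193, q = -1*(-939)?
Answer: -196667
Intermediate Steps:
q = 939
s(j, M) = 193*j
-s(1019, (-702 + q)*(-916 + 1206)) = -193*1019 = -1*196667 = -196667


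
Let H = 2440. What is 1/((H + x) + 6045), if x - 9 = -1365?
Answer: 1/7129 ≈ 0.00014027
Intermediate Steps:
x = -1356 (x = 9 - 1365 = -1356)
1/((H + x) + 6045) = 1/((2440 - 1356) + 6045) = 1/(1084 + 6045) = 1/7129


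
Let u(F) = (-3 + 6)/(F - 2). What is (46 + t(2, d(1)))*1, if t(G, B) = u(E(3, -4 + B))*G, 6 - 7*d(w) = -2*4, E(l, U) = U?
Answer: 89/2 ≈ 44.500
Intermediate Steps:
u(F) = 3/(-2 + F)
d(w) = 2 (d(w) = 6/7 - (-2)*4/7 = 6/7 - ⅐*(-8) = 6/7 + 8/7 = 2)
t(G, B) = 3*G/(-6 + B) (t(G, B) = (3/(-2 + (-4 + B)))*G = (3/(-6 + B))*G = 3*G/(-6 + B))
(46 + t(2, d(1)))*1 = (46 + 3*2/(-6 + 2))*1 = (46 + 3*2/(-4))*1 = (46 + 3*2*(-¼))*1 = (46 - 3/2)*1 = (89/2)*1 = 89/2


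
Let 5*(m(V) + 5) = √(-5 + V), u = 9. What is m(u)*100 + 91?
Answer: -369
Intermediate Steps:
m(V) = -5 + √(-5 + V)/5
m(u)*100 + 91 = (-5 + √(-5 + 9)/5)*100 + 91 = (-5 + √4/5)*100 + 91 = (-5 + (⅕)*2)*100 + 91 = (-5 + ⅖)*100 + 91 = -23/5*100 + 91 = -460 + 91 = -369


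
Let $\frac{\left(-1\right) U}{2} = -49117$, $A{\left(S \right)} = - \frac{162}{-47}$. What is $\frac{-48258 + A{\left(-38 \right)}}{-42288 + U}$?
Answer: $- \frac{1133982}{1314731} \approx -0.86252$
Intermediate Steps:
$A{\left(S \right)} = \frac{162}{47}$ ($A{\left(S \right)} = \left(-162\right) \left(- \frac{1}{47}\right) = \frac{162}{47}$)
$U = 98234$ ($U = \left(-2\right) \left(-49117\right) = 98234$)
$\frac{-48258 + A{\left(-38 \right)}}{-42288 + U} = \frac{-48258 + \frac{162}{47}}{-42288 + 98234} = - \frac{2267964}{47 \cdot 55946} = \left(- \frac{2267964}{47}\right) \frac{1}{55946} = - \frac{1133982}{1314731}$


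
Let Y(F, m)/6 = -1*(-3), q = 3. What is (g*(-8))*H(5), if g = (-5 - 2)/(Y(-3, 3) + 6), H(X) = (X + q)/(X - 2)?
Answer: 56/9 ≈ 6.2222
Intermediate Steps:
Y(F, m) = 18 (Y(F, m) = 6*(-1*(-3)) = 6*3 = 18)
H(X) = (3 + X)/(-2 + X) (H(X) = (X + 3)/(X - 2) = (3 + X)/(-2 + X))
g = -7/24 (g = (-5 - 2)/(18 + 6) = -7/24 ≈ -0.29167)
(g*(-8))*H(5) = (-7/24*(-8))*((3 + 5)/(-2 + 5)) = 7*(8/3)/3 = 7*((⅓)*8)/3 = (7/3)*(8/3) = 56/9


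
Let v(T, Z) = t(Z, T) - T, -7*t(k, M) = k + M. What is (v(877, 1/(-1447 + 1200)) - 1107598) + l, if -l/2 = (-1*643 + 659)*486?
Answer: -1943659301/1729 ≈ -1.1242e+6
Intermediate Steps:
t(k, M) = -M/7 - k/7 (t(k, M) = -(k + M)/7 = -(M + k)/7 = -M/7 - k/7)
l = -15552 (l = -2*(-1*643 + 659)*486 = -2*(-643 + 659)*486 = -32*486 = -2*7776 = -15552)
v(T, Z) = -8*T/7 - Z/7 (v(T, Z) = (-T/7 - Z/7) - T = -8*T/7 - Z/7)
(v(877, 1/(-1447 + 1200)) - 1107598) + l = ((-8/7*877 - 1/(7*(-1447 + 1200))) - 1107598) - 15552 = ((-7016/7 - ⅐/(-247)) - 1107598) - 15552 = ((-7016/7 - ⅐*(-1/247)) - 1107598) - 15552 = ((-7016/7 + 1/1729) - 1107598) - 15552 = (-1732951/1729 - 1107598) - 15552 = -1916769893/1729 - 15552 = -1943659301/1729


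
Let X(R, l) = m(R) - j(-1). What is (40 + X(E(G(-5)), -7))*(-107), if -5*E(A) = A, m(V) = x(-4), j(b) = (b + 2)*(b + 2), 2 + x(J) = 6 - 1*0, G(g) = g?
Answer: -4601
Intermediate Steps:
x(J) = 4 (x(J) = -2 + (6 - 1*0) = -2 + (6 + 0) = -2 + 6 = 4)
j(b) = (2 + b)² (j(b) = (2 + b)*(2 + b) = (2 + b)²)
m(V) = 4
E(A) = -A/5
X(R, l) = 3 (X(R, l) = 4 - (2 - 1)² = 4 - 1*1² = 4 - 1*1 = 4 - 1 = 3)
(40 + X(E(G(-5)), -7))*(-107) = (40 + 3)*(-107) = 43*(-107) = -4601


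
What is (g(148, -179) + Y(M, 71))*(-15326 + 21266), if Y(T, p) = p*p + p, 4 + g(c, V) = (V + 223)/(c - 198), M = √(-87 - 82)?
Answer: 151681464/5 ≈ 3.0336e+7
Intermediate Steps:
M = 13*I (M = √(-169) = 13*I ≈ 13.0*I)
g(c, V) = -4 + (223 + V)/(-198 + c) (g(c, V) = -4 + (V + 223)/(c - 198) = -4 + (223 + V)/(-198 + c))
Y(T, p) = p + p² (Y(T, p) = p² + p = p + p²)
(g(148, -179) + Y(M, 71))*(-15326 + 21266) = ((1015 - 179 - 4*148)/(-198 + 148) + 71*(1 + 71))*(-15326 + 21266) = ((1015 - 179 - 592)/(-50) + 71*72)*5940 = (-1/50*244 + 5112)*5940 = (-122/25 + 5112)*5940 = (127678/25)*5940 = 151681464/5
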